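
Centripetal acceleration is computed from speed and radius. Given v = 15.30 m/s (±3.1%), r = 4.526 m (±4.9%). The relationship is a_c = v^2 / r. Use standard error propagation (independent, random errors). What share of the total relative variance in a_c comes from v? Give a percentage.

61.6%

(δa_c/a_c)² = (2·δv/v)² + (-1·δr/r)²
  v term: (2×0.0310)² = 0.00384
  r term: (-1×0.0490)² = 0.00240
Total = 0.00625. Share from v = 0.00384/0.00625 = 0.616.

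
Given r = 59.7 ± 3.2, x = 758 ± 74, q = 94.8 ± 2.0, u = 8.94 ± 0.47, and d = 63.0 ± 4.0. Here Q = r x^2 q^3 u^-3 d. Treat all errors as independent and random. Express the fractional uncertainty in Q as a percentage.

Products/powers → add relative errors in quadrature, weighted by exponent:
  (1·δr/r)² = (1×0.0536)² = 0.00287;  (2·δx/x)² = (2×0.0976)² = 0.0381;  (3·δq/q)² = (3×0.0211)² = 0.00401;  (-3·δu/u)² = (-3×0.0526)² = 0.0249;  (1·δd/d)² = (1×0.0635)² = 0.00403
δQ/Q = √(0.0739) = 0.272

27.2%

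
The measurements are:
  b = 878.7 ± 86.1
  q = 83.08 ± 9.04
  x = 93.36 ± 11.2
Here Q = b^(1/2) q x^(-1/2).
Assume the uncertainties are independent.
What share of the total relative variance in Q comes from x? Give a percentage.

20.2%

(δQ/Q)² = (½·δb/b)² + (1·δq/q)² + (−½·δx/x)²
  b term: (0.5×0.0980)² = 0.00240
  q term: (1×0.109)² = 0.0118
  x term: (-0.5×0.120)² = 0.00360
Total = 0.0178. Share from x = 0.00360/0.0178 = 0.202.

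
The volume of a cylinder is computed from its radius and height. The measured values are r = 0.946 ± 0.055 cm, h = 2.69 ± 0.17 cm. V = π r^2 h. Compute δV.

V is a product of powers, so relative uncertainties combine in quadrature:
  (2·δr/r)² = (2×0.0581)² = 0.0135;  (1·δh/h)² = (1×0.0632)² = 0.00399
δV/V = √(0.0175) = 0.132
V = 7.56 cm^3, so δV = 0.132 × 7.56 = 1.00 cm^3.

1.00 cm^3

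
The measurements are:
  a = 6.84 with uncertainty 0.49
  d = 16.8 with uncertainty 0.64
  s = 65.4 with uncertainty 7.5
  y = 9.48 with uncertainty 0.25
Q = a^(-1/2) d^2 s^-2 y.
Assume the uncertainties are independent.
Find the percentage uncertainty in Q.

Products/powers → add relative errors in quadrature, weighted by exponent:
  (−½·δa/a)² = (-0.5×0.0716)² = 0.00128;  (2·δd/d)² = (2×0.0381)² = 0.00580;  (-2·δs/s)² = (-2×0.115)² = 0.0526;  (1·δy/y)² = (1×0.0264)² = 0.000695
δQ/Q = √(0.0604) = 0.246

24.6%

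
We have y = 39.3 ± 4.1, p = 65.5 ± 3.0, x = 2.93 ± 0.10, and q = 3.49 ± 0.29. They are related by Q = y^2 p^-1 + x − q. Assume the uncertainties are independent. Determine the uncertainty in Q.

Let w = y^2·p^-1 = 23.6. δw/w = √((2·δy/y)² + (-1·δp/p)²) = √(0.0435 + 0.00210) = 0.214, so δw = 5.04.
Q = w + x − q: δQ = √(δw² + δx² + δq²) = √(25.4 + 0.0100 + 0.0841) = 5.05

5.05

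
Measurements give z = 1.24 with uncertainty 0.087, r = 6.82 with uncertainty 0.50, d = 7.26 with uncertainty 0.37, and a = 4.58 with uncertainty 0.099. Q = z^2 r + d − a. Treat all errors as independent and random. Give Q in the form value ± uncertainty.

Let p = z^2·r = 10.5. δp/p = √((2·δz/z)² + (1·δr/r)²) = √(0.0197 + 0.00537) = 0.158, so δp = 1.66.
Q = p + d − a: δQ = √(δp² + δd² + δa²) = √(2.76 + 0.137 + 0.00980) = 1.70
Q = 13.2.

13.2 ± 1.70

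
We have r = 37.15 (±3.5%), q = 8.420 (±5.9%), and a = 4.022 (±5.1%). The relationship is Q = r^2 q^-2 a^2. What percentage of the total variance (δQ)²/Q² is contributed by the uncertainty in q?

(δQ/Q)² = (2·δr/r)² + (-2·δq/q)² + (2·δa/a)²
  r term: (2×0.0350)² = 0.00490
  q term: (-2×0.0590)² = 0.0139
  a term: (2×0.0510)² = 0.0104
Total = 0.0292. Share from q = 0.0139/0.0292 = 0.476.

47.6%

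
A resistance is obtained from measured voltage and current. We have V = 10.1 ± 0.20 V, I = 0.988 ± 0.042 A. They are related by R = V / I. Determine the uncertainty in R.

0.479 Ω

R is a product of powers, so relative uncertainties combine in quadrature:
  (1·δV/V)² = (1×0.0198)² = 0.000392;  (-1·δI/I)² = (-1×0.0425)² = 0.00181
δR/R = √(0.00220) = 0.0469
R = 10.2 Ω, so δR = 0.0469 × 10.2 = 0.479 Ω.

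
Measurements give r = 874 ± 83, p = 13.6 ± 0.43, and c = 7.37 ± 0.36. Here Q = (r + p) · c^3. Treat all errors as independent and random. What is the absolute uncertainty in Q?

61800

Let u = r + p = 888. δu = √(δr² + δp²) = √(6890 + 0.185) = 83.0, so δu/u = 0.0935.
Q is then a monomial in u, c:
δQ/Q = √((δu/u)² + (3·δc/c)²) = √(0.00874 + 0.0215) = 0.174
Q = 3.55e+05, so δQ = 0.174 × 3.55e+05 = 61800.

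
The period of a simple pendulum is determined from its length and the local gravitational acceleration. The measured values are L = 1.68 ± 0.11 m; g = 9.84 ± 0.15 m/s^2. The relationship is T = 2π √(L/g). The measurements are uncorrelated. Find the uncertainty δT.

0.0873 s

Relative error in a monomial: (δT/T)² = Σ (nᵢ · δxᵢ/xᵢ)².
  (½·δL/L)² = (0.5×0.0655)² = 0.00107;  (−½·δg/g)² = (-0.5×0.0152)² = 5.81e-05
δT/T = √(0.00113) = 0.0336
T = 2.60 s, so δT = 0.0336 × 2.60 = 0.0873 s.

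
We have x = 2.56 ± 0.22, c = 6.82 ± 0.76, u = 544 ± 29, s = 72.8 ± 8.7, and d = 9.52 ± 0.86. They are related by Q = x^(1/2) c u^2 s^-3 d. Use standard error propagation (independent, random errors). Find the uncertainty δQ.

Q is a product of powers, so relative uncertainties combine in quadrature:
  (½·δx/x)² = (0.5×0.0859)² = 0.00185;  (1·δc/c)² = (1×0.111)² = 0.0124;  (2·δu/u)² = (2×0.0533)² = 0.0114;  (-3·δs/s)² = (-3×0.120)² = 0.129;  (1·δd/d)² = (1×0.0903)² = 0.00816
δQ/Q = √(0.162) = 0.403
Q = 79.7, so δQ = 0.403 × 79.7 = 32.1.

32.1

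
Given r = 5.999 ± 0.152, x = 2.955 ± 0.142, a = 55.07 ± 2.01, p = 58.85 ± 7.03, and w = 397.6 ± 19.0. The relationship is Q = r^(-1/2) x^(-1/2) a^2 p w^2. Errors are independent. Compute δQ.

1.15e+09

Q is a product of powers, so relative uncertainties combine in quadrature:
  (−½·δr/r)² = (-0.5×0.0253)² = 0.000160;  (−½·δx/x)² = (-0.5×0.0481)² = 0.000577;  (2·δa/a)² = (2×0.0365)² = 0.00533;  (1·δp/p)² = (1×0.119)² = 0.0143;  (2·δw/w)² = (2×0.0478)² = 0.00913
δQ/Q = √(0.0295) = 0.172
Q = 6.701e+09, so δQ = 0.172 × 6.701e+09 = 1.15e+09.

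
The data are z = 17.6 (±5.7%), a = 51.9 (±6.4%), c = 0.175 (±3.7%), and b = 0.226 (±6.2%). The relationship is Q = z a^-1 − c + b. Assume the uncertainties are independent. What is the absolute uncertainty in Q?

0.0329

Let p = z·a^-1 = 0.339. δp/p = √((1·δz/z)² + (-1·δa/a)²) = √(0.00325 + 0.00410) = 0.0857, so δp = 0.0291.
Q = p − c + b: δQ = √(δp² + δc² + δb²) = √(0.000845 + 4.19e-05 + 0.000196) = 0.0329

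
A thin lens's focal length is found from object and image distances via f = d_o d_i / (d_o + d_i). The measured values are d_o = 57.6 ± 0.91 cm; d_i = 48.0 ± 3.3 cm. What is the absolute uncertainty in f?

1.000 cm

∂f/∂d_o = (d_i/(d_o+d_i))² = 0.207;  ∂f/∂d_i = (d_o/(d_o+d_i))² = 0.298
δf = √((∂f/∂d_o · δd_o)² + (∂f/∂d_i · δd_i)²) = √(0.0354 + 0.964) = 1.000 cm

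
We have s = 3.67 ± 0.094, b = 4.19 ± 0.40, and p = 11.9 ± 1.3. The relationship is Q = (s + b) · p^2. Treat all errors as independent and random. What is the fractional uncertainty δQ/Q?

Let u = s + b = 7.86. δu = √(δs² + δb²) = √(0.00884 + 0.160) = 0.411, so δu/u = 0.0523.
Q is then a monomial in u, p:
δQ/Q = √((δu/u)² + (2·δp/p)²) = √(0.00273 + 0.0477) = 0.225

0.225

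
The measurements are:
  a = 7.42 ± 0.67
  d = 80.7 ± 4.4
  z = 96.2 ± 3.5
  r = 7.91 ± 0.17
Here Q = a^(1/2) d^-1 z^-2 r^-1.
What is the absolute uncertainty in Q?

4.78e-08

Relative error in a monomial: (δQ/Q)² = Σ (nᵢ · δxᵢ/xᵢ)².
  (½·δa/a)² = (0.5×0.0903)² = 0.00204;  (-1·δd/d)² = (-1×0.0545)² = 0.00297;  (-2·δz/z)² = (-2×0.0364)² = 0.00529;  (-1·δr/r)² = (-1×0.0215)² = 0.000462
δQ/Q = √(0.0108) = 0.104
Q = 4.61e-07, so δQ = 0.104 × 4.61e-07 = 4.78e-08.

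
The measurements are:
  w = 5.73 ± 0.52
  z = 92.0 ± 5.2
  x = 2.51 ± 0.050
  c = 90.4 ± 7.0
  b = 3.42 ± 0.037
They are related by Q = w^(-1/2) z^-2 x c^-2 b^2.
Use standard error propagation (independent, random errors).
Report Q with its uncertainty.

Q is a product of powers, so relative uncertainties combine in quadrature:
  (−½·δw/w)² = (-0.5×0.0908)² = 0.00206;  (-2·δz/z)² = (-2×0.0565)² = 0.0128;  (1·δx/x)² = (1×0.0199)² = 0.000397;  (-2·δc/c)² = (-2×0.0774)² = 0.0240;  (2·δb/b)² = (2×0.0108)² = 0.000468
δQ/Q = √(0.0397) = 0.199
Q = 1.77e-07, so δQ = 0.199 × 1.77e-07 = 3.53e-08.

(1.77 ± 0.353) × 10^-7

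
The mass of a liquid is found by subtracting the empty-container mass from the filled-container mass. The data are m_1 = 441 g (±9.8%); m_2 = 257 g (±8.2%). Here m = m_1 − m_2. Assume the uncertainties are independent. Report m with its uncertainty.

184 ± 48.1 g

m is a linear combination, so absolute uncertainties add in quadrature:
  (δm_1)² = 1870;  (δm_2)² = 444
δm = √(2310) = 48.1 g
m = 184 g.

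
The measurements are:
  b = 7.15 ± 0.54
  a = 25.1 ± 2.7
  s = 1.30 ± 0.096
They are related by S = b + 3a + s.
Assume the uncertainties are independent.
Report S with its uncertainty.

83.8 ± 8.12

For a sum/difference, combine absolute errors in quadrature:
  (δb)² = 0.292;  (3·δa)² = 65.6;  (δs)² = 0.00922
δS = √(65.9) = 8.12
S = 83.8.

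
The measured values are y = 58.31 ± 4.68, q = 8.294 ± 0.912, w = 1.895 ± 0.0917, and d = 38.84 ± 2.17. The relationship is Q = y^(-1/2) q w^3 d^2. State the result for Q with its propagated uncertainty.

11150 ± 2420

Relative error in a monomial: (δQ/Q)² = Σ (nᵢ · δxᵢ/xᵢ)².
  (−½·δy/y)² = (-0.5×0.0803)² = 0.00161;  (1·δq/q)² = (1×0.110)² = 0.0121;  (3·δw/w)² = (3×0.0484)² = 0.0211;  (2·δd/d)² = (2×0.0559)² = 0.0125
δQ/Q = √(0.0473) = 0.217
Q = 11150, so δQ = 0.217 × 11150 = 2420.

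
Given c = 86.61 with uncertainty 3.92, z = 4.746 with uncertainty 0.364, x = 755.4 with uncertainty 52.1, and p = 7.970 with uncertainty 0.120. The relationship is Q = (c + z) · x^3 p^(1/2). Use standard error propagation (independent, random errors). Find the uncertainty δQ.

2.35e+10

Let u = c + z = 91.36. δu = √(δc² + δz²) = √(15.4 + 0.132) = 3.94, so δu/u = 0.0431.
Q is then a monomial in u, x, p:
δQ/Q = √((δu/u)² + (3·δx/x)² + (½·δp/p)²) = √(0.00186 + 0.0428 + 5.67e-05) = 0.211
Q = 1.112e+11, so δQ = 0.211 × 1.112e+11 = 2.35e+10.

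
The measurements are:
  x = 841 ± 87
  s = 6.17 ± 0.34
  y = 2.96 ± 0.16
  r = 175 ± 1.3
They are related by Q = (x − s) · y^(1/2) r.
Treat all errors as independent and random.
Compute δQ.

Let u = x − s = 835. δu = √(δx² + δs²) = √(7570 + 0.116) = 87.0, so δu/u = 0.104.
Q is then a monomial in u, y, r:
δQ/Q = √((δu/u)² + (½·δy/y)² + (1·δr/r)²) = √(0.0109 + 0.000730 + 5.52e-05) = 0.108
Q = 2.51e+05, so δQ = 0.108 × 2.51e+05 = 27100.

27100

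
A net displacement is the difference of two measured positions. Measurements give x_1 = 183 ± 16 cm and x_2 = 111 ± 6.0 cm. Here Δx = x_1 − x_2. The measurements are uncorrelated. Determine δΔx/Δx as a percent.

23.7%

For a sum/difference, combine absolute errors in quadrature:
  (δx_1)² = 256;  (δx_2)² = 36.0
δΔx = √(292) = 17.1 cm
Δx = 72.0 cm, so δΔx/Δx = 17.1/72.0 = 0.237.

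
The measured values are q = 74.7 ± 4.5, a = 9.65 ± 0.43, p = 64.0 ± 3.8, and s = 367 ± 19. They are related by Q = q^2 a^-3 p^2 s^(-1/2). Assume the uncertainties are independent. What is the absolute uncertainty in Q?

Q is a product of powers, so relative uncertainties combine in quadrature:
  (2·δq/q)² = (2×0.0602)² = 0.0145;  (-3·δa/a)² = (-3×0.0446)² = 0.0179;  (2·δp/p)² = (2×0.0594)² = 0.0141;  (−½·δs/s)² = (-0.5×0.0518)² = 0.000670
δQ/Q = √(0.0472) = 0.217
Q = 1330, so δQ = 0.217 × 1330 = 288.

288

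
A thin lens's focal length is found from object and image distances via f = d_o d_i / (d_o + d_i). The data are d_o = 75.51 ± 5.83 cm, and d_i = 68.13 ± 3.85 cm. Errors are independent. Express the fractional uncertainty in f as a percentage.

∂f/∂d_o = (d_i/(d_o+d_i))² = 0.225;  ∂f/∂d_i = (d_o/(d_o+d_i))² = 0.276
δf = √((∂f/∂d_o · δd_o)² + (∂f/∂d_i · δd_i)²) = √(1.72 + 1.13) = 1.69 cm
f = 35.82 cm, so δf/f = 1.69/35.82 = 0.0472.

4.72%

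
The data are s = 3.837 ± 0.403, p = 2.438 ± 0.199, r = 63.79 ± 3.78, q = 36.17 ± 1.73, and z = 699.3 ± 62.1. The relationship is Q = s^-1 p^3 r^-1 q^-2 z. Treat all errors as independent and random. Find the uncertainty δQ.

Q is a product of powers, so relative uncertainties combine in quadrature:
  (-1·δs/s)² = (-1×0.105)² = 0.0110;  (3·δp/p)² = (3×0.0816)² = 0.0600;  (-1·δr/r)² = (-1×0.0593)² = 0.00351;  (-2·δq/q)² = (-2×0.0478)² = 0.00915;  (1·δz/z)² = (1×0.0888)² = 0.00789
δQ/Q = √(0.0915) = 0.303
Q = 0.03165, so δQ = 0.303 × 0.03165 = 0.00957.

0.00957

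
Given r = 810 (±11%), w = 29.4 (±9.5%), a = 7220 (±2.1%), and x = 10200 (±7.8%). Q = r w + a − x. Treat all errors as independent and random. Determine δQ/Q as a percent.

Let p = r·w = 23800. δp/p = √((1·δr/r)² + (1·δw/w)²) = √(0.0121 + 0.00903) = 0.145, so δp = 3460.
Q = p + a − x: δQ = √(δp² + δa² + δx²) = √(1.2e+07 + 23000 + 6.33e+05) = 3550
Q = 20800, so δQ/Q = 3550/20800 = 0.171.

17.1%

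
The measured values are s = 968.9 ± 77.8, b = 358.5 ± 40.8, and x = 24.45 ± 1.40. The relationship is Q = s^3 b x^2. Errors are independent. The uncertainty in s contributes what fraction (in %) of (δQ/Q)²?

69.0%

(δQ/Q)² = (3·δs/s)² + (1·δb/b)² + (2·δx/x)²
  s term: (3×0.0803)² = 0.0580
  b term: (1×0.114)² = 0.0130
  x term: (2×0.0573)² = 0.0131
Total = 0.0841. Share from s = 0.0580/0.0841 = 0.690.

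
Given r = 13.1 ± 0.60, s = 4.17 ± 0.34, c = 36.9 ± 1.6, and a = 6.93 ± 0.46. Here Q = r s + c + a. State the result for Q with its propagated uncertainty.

98.5 ± 5.37

Let p = r·s = 54.6. δp/p = √((1·δr/r)² + (1·δs/s)²) = √(0.00210 + 0.00665) = 0.0935, so δp = 5.11.
Q = p + c + a: δQ = √(δp² + δc² + δa²) = √(26.1 + 2.56 + 0.212) = 5.37
Q = 98.5.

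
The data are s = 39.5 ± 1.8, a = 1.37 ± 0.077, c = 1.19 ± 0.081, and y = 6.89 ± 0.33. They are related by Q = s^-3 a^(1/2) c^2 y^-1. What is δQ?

7.84e-07

Relative error in a monomial: (δQ/Q)² = Σ (nᵢ · δxᵢ/xᵢ)².
  (-3·δs/s)² = (-3×0.0456)² = 0.0187;  (½·δa/a)² = (0.5×0.0562)² = 0.000790;  (2·δc/c)² = (2×0.0681)² = 0.0185;  (-1·δy/y)² = (-1×0.0479)² = 0.00229
δQ/Q = √(0.0403) = 0.201
Q = 3.9e-06, so δQ = 0.201 × 3.9e-06 = 7.84e-07.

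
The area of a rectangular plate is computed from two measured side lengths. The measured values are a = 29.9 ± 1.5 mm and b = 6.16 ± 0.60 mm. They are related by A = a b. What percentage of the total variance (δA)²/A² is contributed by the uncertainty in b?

(δA/A)² = (1·δa/a)² + (1·δb/b)²
  a term: (1×0.0502)² = 0.00252
  b term: (1×0.0974)² = 0.00949
Total = 0.0120. Share from b = 0.00949/0.0120 = 0.790.

79.0%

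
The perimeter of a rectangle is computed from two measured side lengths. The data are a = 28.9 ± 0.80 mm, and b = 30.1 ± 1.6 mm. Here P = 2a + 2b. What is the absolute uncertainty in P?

For a sum/difference, combine absolute errors in quadrature:
  (2·δa)² = 2.56;  (2·δb)² = 10.2
δP = √(12.8) = 3.58 mm

3.58 mm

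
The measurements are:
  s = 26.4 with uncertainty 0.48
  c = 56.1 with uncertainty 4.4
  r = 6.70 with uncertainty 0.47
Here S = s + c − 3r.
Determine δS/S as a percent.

7.44%

Absolute uncertainties add in quadrature for a linear combination:
  (δs)² = 0.230;  (δc)² = 19.4;  (3·δr)² = 1.99
δS = √(21.6) = 4.65
S = 62.4, so δS/S = 4.65/62.4 = 0.0744.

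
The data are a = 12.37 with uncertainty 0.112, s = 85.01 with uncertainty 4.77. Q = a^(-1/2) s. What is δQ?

Each factor contributes (exponent × relative error)² to (δQ/Q)²:
  (−½·δa/a)² = (-0.5×0.00905)² = 2.05e-05;  (1·δs/s)² = (1×0.0561)² = 0.00315
δQ/Q = √(0.00317) = 0.0563
Q = 24.17, so δQ = 0.0563 × 24.17 = 1.36.

1.36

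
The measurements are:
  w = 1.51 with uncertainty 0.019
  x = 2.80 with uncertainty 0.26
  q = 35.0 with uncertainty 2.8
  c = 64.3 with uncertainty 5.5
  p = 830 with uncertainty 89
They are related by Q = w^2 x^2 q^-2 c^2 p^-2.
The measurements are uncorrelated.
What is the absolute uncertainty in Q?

3.23e-05

For a monomial Q ∝ w^2, x^2, q^-2, c^2, p^-2, fractional errors add in quadrature:
  (2·δw/w)² = (2×0.0126)² = 0.000633;  (2·δx/x)² = (2×0.0929)² = 0.0345;  (-2·δq/q)² = (-2×0.0800)² = 0.0256;  (2·δc/c)² = (2×0.0855)² = 0.0293;  (-2·δp/p)² = (-2×0.107)² = 0.0460
δQ/Q = √(0.136) = 0.369
Q = 8.76e-05, so δQ = 0.369 × 8.76e-05 = 3.23e-05.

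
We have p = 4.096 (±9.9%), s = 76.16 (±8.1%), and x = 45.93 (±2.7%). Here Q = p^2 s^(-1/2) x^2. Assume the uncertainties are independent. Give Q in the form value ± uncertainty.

4056 ± 848

Since Q is a product/quotient, work with relative uncertainties:
  (2·δp/p)² = (2×0.0990)² = 0.0392;  (−½·δs/s)² = (-0.5×0.0810)² = 0.00164;  (2·δx/x)² = (2×0.0270)² = 0.00292
δQ/Q = √(0.0438) = 0.209
Q = 4056, so δQ = 0.209 × 4056 = 848.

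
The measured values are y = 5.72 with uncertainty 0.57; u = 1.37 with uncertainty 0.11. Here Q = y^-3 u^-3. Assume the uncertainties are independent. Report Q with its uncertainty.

0.00208 ± 0.000798

Q is a product of powers, so relative uncertainties combine in quadrature:
  (-3·δy/y)² = (-3×0.0997)² = 0.0894;  (-3·δu/u)² = (-3×0.0803)² = 0.0580
δQ/Q = √(0.147) = 0.384
Q = 0.00208, so δQ = 0.384 × 0.00208 = 0.000798.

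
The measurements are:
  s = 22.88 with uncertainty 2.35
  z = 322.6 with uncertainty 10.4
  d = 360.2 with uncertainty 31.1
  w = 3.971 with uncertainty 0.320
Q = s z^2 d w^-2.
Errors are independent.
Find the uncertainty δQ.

Q is a product of powers, so relative uncertainties combine in quadrature:
  (1·δs/s)² = (1×0.103)² = 0.0105;  (2·δz/z)² = (2×0.0322)² = 0.00416;  (1·δd/d)² = (1×0.0863)² = 0.00745;  (-2·δw/w)² = (-2×0.0806)² = 0.0260
δQ/Q = √(0.0481) = 0.219
Q = 5.439e+07, so δQ = 0.219 × 5.439e+07 = 1.19e+07.

1.19e+07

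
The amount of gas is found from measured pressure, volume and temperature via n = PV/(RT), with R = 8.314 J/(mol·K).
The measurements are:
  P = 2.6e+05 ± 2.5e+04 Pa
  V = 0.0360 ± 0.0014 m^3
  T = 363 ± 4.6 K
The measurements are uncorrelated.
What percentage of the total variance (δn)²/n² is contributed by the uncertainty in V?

13.9%

(δn/n)² = (1·δP/P)² + (1·δV/V)² + (-1·δT/T)²
  P term: (1×0.0962)² = 0.00925
  V term: (1×0.0389)² = 0.00151
  T term: (-1×0.0127)² = 0.000161
Total = 0.0109. Share from V = 0.00151/0.0109 = 0.139.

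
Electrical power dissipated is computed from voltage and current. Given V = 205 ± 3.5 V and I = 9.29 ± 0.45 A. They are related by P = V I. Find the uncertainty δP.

Products/powers → add relative errors in quadrature, weighted by exponent:
  (1·δV/V)² = (1×0.0171)² = 0.000291;  (1·δI/I)² = (1×0.0484)² = 0.00235
δP/P = √(0.00264) = 0.0514
P = 1900 W, so δP = 0.0514 × 1900 = 97.8 W.

97.8 W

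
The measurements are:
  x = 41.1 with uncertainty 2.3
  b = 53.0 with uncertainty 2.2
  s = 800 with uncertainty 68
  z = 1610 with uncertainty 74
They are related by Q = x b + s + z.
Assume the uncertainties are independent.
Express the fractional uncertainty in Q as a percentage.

Let p = x·b = 2180. δp/p = √((1·δx/x)² + (1·δb/b)²) = √(0.00313 + 0.00172) = 0.0697, so δp = 152.
Q = p + s + z: δQ = √(δp² + δs² + δz²) = √(23000 + 4620 + 5480) = 182
Q = 4590, so δQ/Q = 182/4590 = 0.0397.

3.97%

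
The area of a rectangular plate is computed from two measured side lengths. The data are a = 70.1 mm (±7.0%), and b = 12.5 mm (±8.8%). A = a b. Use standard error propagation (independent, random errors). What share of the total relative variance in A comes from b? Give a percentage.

61.2%

(δA/A)² = (1·δa/a)² + (1·δb/b)²
  a term: (1×0.0700)² = 0.00490
  b term: (1×0.0880)² = 0.00774
Total = 0.0126. Share from b = 0.00774/0.0126 = 0.612.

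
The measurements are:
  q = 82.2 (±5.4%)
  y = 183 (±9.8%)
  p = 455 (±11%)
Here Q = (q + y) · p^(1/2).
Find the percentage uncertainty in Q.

Let u = q + y = 265. δu = √(δq² + δy²) = √(19.7 + 322) = 18.5, so δu/u = 0.0697.
Q is then a monomial in u, p:
δQ/Q = √((δu/u)² + (½·δp/p)²) = √(0.00485 + 0.00302) = 0.0888

8.88%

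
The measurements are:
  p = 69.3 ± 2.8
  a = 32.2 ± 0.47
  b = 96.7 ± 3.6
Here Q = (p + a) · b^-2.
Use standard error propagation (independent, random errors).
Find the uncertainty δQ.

0.000863

Let u = p + a = 102. δu = √(δp² + δa²) = √(7.84 + 0.221) = 2.84, so δu/u = 0.0280.
Q is then a monomial in u, b:
δQ/Q = √((δu/u)² + (-2·δb/b)²) = √(0.000782 + 0.00554) = 0.0795
Q = 0.0109, so δQ = 0.0795 × 0.0109 = 0.000863.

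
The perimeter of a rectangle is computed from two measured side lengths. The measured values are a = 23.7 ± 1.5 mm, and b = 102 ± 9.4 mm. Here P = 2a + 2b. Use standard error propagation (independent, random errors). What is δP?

19.0 mm

Sums and differences: (δP)² = Σ (cᵢ δxᵢ)².
  (2·δa)² = 9.00;  (2·δb)² = 353
δP = √(362) = 19.0 mm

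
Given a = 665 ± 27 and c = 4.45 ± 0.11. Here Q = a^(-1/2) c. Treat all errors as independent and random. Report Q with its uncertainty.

0.173 ± 0.00552

Relative error in a monomial: (δQ/Q)² = Σ (nᵢ · δxᵢ/xᵢ)².
  (−½·δa/a)² = (-0.5×0.0406)² = 0.000412;  (1·δc/c)² = (1×0.0247)² = 0.000611
δQ/Q = √(0.00102) = 0.0320
Q = 0.173, so δQ = 0.0320 × 0.173 = 0.00552.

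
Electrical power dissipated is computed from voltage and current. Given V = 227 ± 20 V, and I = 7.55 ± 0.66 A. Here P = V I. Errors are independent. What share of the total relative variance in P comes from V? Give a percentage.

50.4%

(δP/P)² = (1·δV/V)² + (1·δI/I)²
  V term: (1×0.0881)² = 0.00776
  I term: (1×0.0874)² = 0.00764
Total = 0.0154. Share from V = 0.00776/0.0154 = 0.504.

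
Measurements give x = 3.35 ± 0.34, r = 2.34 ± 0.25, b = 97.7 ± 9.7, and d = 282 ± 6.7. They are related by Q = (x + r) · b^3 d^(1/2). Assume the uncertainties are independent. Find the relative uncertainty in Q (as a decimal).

Let u = x + r = 5.69. δu = √(δx² + δr²) = √(0.116 + 0.0625) = 0.422, so δu/u = 0.0742.
Q is then a monomial in u, b, d:
δQ/Q = √((δu/u)² + (3·δb/b)² + (½·δd/d)²) = √(0.00550 + 0.0887 + 0.000141) = 0.307

0.307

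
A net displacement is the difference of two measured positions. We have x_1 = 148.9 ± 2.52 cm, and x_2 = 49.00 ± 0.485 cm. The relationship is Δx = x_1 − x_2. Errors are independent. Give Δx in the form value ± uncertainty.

Absolute uncertainties add in quadrature for a linear combination:
  (δx_1)² = 6.35;  (δx_2)² = 0.235
δΔx = √(6.59) = 2.57 cm
Δx = 99.90 cm.

99.90 ± 2.57 cm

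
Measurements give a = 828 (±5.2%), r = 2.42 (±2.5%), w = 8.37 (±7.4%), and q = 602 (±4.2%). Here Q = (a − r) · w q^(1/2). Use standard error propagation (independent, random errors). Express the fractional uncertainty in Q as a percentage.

Let u = a − r = 826. δu = √(δa² + δr²) = √(1850 + 0.00366) = 43.1, so δu/u = 0.0522.
Q is then a monomial in u, w, q:
δQ/Q = √((δu/u)² + (1·δw/w)² + (½·δq/q)²) = √(0.00272 + 0.00548 + 0.000441) = 0.0929

9.29%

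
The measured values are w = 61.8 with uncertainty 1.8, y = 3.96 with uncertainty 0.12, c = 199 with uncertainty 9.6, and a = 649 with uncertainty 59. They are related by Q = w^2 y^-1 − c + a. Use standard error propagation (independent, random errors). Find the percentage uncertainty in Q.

Let p = w^2·y^-1 = 964. δp/p = √((2·δw/w)² + (-1·δy/y)²) = √(0.00339 + 0.000918) = 0.0657, so δp = 63.3.
Q = p − c + a: δQ = √(δp² + δc² + δa²) = √(4010 + 92.2 + 3480) = 87.1
Q = 1410, so δQ/Q = 87.1/1410 = 0.0616.

6.16%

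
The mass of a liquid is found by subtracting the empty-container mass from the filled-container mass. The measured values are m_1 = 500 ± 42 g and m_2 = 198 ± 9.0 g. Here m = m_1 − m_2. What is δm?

43.0 g

Sums and differences: (δm)² = Σ (cᵢ δxᵢ)².
  (δm_1)² = 1760;  (δm_2)² = 81.0
δm = √(1840) = 43.0 g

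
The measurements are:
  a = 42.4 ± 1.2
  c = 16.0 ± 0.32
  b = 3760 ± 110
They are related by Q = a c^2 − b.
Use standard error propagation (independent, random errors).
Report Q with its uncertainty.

7090 ± 543

Let p = a·c^2 = 10900. δp/p = √((1·δa/a)² + (2·δc/c)²) = √(0.000801 + 0.00160) = 0.0490, so δp = 532.
Q = p − b: δQ = √(δp² + δb²) = √(2.83e+05 + 12100) = 543
Q = 7090.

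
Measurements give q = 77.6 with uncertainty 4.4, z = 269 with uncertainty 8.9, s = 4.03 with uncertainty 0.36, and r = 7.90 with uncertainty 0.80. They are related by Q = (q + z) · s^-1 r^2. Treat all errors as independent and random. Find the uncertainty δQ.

Let u = q + z = 347. δu = √(δq² + δz²) = √(19.4 + 79.2) = 9.93, so δu/u = 0.0286.
Q is then a monomial in u, s, r:
δQ/Q = √((δu/u)² + (-1·δs/s)² + (2·δr/r)²) = √(0.000821 + 0.00798 + 0.0410) = 0.223
Q = 5370, so δQ = 0.223 × 5370 = 1200.

1200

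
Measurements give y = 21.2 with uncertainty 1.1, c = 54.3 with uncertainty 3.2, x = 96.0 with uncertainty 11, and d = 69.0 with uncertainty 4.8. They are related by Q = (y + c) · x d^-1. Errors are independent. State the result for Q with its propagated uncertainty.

105 ± 14.8

Let u = y + c = 75.5. δu = √(δy² + δc²) = √(1.21 + 10.2) = 3.38, so δu/u = 0.0448.
Q is then a monomial in u, x, d:
δQ/Q = √((δu/u)² + (1·δx/x)² + (-1·δd/d)²) = √(0.00201 + 0.0131 + 0.00484) = 0.141
Q = 105, so δQ = 0.141 × 105 = 14.8.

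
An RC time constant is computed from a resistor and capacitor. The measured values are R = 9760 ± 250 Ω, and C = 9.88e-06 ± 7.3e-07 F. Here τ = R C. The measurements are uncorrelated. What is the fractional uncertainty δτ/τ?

Relative error in a monomial: (δτ/τ)² = Σ (nᵢ · δxᵢ/xᵢ)².
  (1·δR/R)² = (1×0.0256)² = 0.000656;  (1·δC/C)² = (1×0.0739)² = 0.00546
δτ/τ = √(0.00612) = 0.0782

0.0782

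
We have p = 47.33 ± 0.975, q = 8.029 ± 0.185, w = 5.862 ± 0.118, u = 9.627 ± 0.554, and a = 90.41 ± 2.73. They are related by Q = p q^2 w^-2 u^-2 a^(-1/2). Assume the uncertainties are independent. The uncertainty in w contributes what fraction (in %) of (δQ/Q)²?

(δQ/Q)² = (1·δp/p)² + (2·δq/q)² + (-2·δw/w)² + (-2·δu/u)² + (−½·δa/a)²
  p term: (1×0.0206)² = 0.000424
  q term: (2×0.0230)² = 0.00212
  w term: (-2×0.0201)² = 0.00162
  u term: (-2×0.0575)² = 0.0132
  a term: (-0.5×0.0302)² = 0.000228
Total = 0.0176. Share from w = 0.00162/0.0176 = 0.0919.

9.19%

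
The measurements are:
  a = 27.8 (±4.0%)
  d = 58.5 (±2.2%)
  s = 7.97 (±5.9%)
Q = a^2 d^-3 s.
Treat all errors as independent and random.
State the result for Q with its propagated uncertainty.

0.0308 ± 0.00367

Products/powers → add relative errors in quadrature, weighted by exponent:
  (2·δa/a)² = (2×0.0400)² = 0.00640;  (-3·δd/d)² = (-3×0.0220)² = 0.00436;  (1·δs/s)² = (1×0.0590)² = 0.00348
δQ/Q = √(0.0142) = 0.119
Q = 0.0308, so δQ = 0.119 × 0.0308 = 0.00367.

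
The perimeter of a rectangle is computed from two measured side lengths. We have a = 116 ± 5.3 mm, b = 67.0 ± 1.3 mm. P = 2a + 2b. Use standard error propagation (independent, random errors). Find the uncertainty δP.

10.9 mm

P is a linear combination, so absolute uncertainties add in quadrature:
  (2·δa)² = 112;  (2·δb)² = 6.76
δP = √(119) = 10.9 mm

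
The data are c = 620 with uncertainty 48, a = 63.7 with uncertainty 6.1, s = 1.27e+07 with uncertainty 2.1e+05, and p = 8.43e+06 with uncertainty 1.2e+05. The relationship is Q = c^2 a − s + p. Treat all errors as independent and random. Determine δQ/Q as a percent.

Let w = c^2·a = 2.45e+07. δw/w = √((2·δc/c)² + (1·δa/a)²) = √(0.0240 + 0.00917) = 0.182, so δw = 4.46e+06.
Q = w − s + p: δQ = √(δw² + δs² + δp²) = √(1.99e+13 + 4.41e+10 + 1.44e+10) = 4.46e+06
Q = 2.02e+07, so δQ/Q = 4.46e+06/2.02e+07 = 0.221.

22.1%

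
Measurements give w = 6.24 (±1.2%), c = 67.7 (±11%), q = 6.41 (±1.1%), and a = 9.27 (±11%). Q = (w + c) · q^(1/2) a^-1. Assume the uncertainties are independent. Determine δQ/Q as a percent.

Let u = w + c = 73.9. δu = √(δw² + δc²) = √(0.00561 + 55.5) = 7.45, so δu/u = 0.101.
Q is then a monomial in u, q, a:
δQ/Q = √((δu/u)² + (½·δq/q)² + (-1·δa/a)²) = √(0.0101 + 3.03e-05 + 0.0121) = 0.149

14.9%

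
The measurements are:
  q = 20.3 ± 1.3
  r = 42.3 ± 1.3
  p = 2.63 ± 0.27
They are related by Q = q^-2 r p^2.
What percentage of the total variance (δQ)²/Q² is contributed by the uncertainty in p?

(δQ/Q)² = (-2·δq/q)² + (1·δr/r)² + (2·δp/p)²
  q term: (-2×0.0640)² = 0.0164
  r term: (1×0.0307)² = 0.000945
  p term: (2×0.103)² = 0.0422
Total = 0.0595. Share from p = 0.0422/0.0595 = 0.708.

70.8%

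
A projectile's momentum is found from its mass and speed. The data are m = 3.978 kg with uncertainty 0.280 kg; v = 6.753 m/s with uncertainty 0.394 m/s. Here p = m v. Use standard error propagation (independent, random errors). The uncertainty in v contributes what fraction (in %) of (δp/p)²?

40.7%

(δp/p)² = (1·δm/m)² + (1·δv/v)²
  m term: (1×0.0704)² = 0.00495
  v term: (1×0.0583)² = 0.00340
Total = 0.00836. Share from v = 0.00340/0.00836 = 0.407.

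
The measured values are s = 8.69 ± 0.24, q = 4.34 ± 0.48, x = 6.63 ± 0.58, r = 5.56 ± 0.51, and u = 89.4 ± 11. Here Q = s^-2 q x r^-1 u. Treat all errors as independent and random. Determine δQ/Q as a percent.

21.6%

Since Q is a product/quotient, work with relative uncertainties:
  (-2·δs/s)² = (-2×0.0276)² = 0.00305;  (1·δq/q)² = (1×0.111)² = 0.0122;  (1·δx/x)² = (1×0.0875)² = 0.00765;  (-1·δr/r)² = (-1×0.0917)² = 0.00841;  (1·δu/u)² = (1×0.123)² = 0.0151
δQ/Q = √(0.0465) = 0.216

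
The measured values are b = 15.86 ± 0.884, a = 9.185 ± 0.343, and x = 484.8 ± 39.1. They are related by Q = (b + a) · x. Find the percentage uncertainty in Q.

Let u = b + a = 25.05. δu = √(δb² + δa²) = √(0.781 + 0.118) = 0.948, so δu/u = 0.0379.
Q is then a monomial in u, x:
δQ/Q = √((δu/u)² + (1·δx/x)²) = √(0.00143 + 0.00650) = 0.0891

8.91%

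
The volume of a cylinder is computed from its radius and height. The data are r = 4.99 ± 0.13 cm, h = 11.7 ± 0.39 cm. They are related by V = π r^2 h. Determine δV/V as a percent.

6.19%

V is a product of powers, so relative uncertainties combine in quadrature:
  (2·δr/r)² = (2×0.0261)² = 0.00271;  (1·δh/h)² = (1×0.0333)² = 0.00111
δV/V = √(0.00383) = 0.0619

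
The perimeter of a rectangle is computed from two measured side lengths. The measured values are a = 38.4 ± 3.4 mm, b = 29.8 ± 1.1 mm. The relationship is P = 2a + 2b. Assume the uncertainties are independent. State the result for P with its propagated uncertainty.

For a sum/difference, combine absolute errors in quadrature:
  (2·δa)² = 46.2;  (2·δb)² = 4.84
δP = √(51.1) = 7.15 mm
P = 136 mm.

136 ± 7.15 mm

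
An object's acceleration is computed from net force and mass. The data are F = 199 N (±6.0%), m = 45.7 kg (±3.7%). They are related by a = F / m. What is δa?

0.307 m/s^2

a is a product of powers, so relative uncertainties combine in quadrature:
  (1·δF/F)² = (1×0.0600)² = 0.00360;  (-1·δm/m)² = (-1×0.0370)² = 0.00137
δa/a = √(0.00497) = 0.0705
a = 4.35 m/s^2, so δa = 0.0705 × 4.35 = 0.307 m/s^2.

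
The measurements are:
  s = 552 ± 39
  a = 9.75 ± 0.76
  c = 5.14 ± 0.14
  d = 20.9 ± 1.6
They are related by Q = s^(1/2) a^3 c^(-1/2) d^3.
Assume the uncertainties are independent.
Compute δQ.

2.89e+07

Each factor contributes (exponent × relative error)² to (δQ/Q)²:
  (½·δs/s)² = (0.5×0.0707)² = 0.00125;  (3·δa/a)² = (3×0.0779)² = 0.0547;  (−½·δc/c)² = (-0.5×0.0272)² = 0.000185;  (3·δd/d)² = (3×0.0766)² = 0.0527
δQ/Q = √(0.109) = 0.330
Q = 8.77e+07, so δQ = 0.330 × 8.77e+07 = 2.89e+07.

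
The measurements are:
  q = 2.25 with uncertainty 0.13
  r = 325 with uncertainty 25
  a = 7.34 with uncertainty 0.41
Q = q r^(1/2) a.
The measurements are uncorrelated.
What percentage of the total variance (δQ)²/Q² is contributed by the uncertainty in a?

(δQ/Q)² = (1·δq/q)² + (½·δr/r)² + (1·δa/a)²
  q term: (1×0.0578)² = 0.00334
  r term: (0.5×0.0769)² = 0.00148
  a term: (1×0.0559)² = 0.00312
Total = 0.00794. Share from a = 0.00312/0.00794 = 0.393.

39.3%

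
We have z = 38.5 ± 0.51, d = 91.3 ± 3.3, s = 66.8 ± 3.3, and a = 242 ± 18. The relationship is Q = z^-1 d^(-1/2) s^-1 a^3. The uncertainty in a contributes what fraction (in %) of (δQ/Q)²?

(δQ/Q)² = (-1·δz/z)² + (−½·δd/d)² + (-1·δs/s)² + (3·δa/a)²
  z term: (-1×0.0132)² = 0.000175
  d term: (-0.5×0.0361)² = 0.000327
  s term: (-1×0.0494)² = 0.00244
  a term: (3×0.0744)² = 0.0498
Total = 0.0527. Share from a = 0.0498/0.0527 = 0.944.

94.4%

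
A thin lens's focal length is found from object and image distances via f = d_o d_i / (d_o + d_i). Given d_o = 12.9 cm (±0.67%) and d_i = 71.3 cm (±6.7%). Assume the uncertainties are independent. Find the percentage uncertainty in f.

∂f/∂d_o = (d_i/(d_o+d_i))² = 0.717;  ∂f/∂d_i = (d_o/(d_o+d_i))² = 0.0235
δf = √((∂f/∂d_o · δd_o)² + (∂f/∂d_i · δd_i)²) = √(0.00384 + 0.0126) = 0.128 cm
f = 10.9 cm, so δf/f = 0.128/10.9 = 0.0117.

1.17%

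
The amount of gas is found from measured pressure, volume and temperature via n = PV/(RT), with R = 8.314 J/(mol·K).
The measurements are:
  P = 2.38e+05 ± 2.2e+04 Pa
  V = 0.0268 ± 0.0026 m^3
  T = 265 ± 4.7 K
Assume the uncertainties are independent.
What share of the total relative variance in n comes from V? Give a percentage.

51.5%

(δn/n)² = (1·δP/P)² + (1·δV/V)² + (-1·δT/T)²
  P term: (1×0.0924)² = 0.00854
  V term: (1×0.0970)² = 0.00941
  T term: (-1×0.0177)² = 0.000315
Total = 0.0183. Share from V = 0.00941/0.0183 = 0.515.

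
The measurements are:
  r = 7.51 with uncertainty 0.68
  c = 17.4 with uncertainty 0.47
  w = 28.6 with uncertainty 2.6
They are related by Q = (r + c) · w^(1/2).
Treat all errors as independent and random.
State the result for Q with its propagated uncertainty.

133 ± 7.50

Let u = r + c = 24.9. δu = √(δr² + δc²) = √(0.462 + 0.221) = 0.827, so δu/u = 0.0332.
Q is then a monomial in u, w:
δQ/Q = √((δu/u)² + (½·δw/w)²) = √(0.00110 + 0.00207) = 0.0563
Q = 133, so δQ = 0.0563 × 133 = 7.50.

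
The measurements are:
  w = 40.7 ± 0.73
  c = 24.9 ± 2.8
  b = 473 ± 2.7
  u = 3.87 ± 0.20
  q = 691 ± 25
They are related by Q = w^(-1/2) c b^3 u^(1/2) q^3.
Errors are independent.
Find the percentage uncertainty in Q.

Q is a product of powers, so relative uncertainties combine in quadrature:
  (−½·δw/w)² = (-0.5×0.0179)² = 8.04e-05;  (1·δc/c)² = (1×0.112)² = 0.0126;  (3·δb/b)² = (3×0.00571)² = 0.000293;  (½·δu/u)² = (0.5×0.0517)² = 0.000668;  (3·δq/q)² = (3×0.0362)² = 0.0118
δQ/Q = √(0.0255) = 0.160

16.0%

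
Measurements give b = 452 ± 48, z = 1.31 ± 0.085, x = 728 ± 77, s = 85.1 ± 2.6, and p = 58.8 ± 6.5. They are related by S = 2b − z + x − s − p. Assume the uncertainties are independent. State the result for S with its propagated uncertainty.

1490 ± 123

Absolute uncertainties add in quadrature for a linear combination:
  (2·δb)² = 9220;  (δz)² = 0.00723;  (δx)² = 5930;  (δs)² = 6.76;  (δp)² = 42.2
δS = √(15200) = 123
S = 1490.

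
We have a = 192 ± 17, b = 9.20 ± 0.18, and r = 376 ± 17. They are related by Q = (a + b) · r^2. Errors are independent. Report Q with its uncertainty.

(2.84 ± 0.352) × 10^7

Let u = a + b = 201. δu = √(δa² + δb²) = √(289 + 0.0324) = 17.0, so δu/u = 0.0845.
Q is then a monomial in u, r:
δQ/Q = √((δu/u)² + (2·δr/r)²) = √(0.00714 + 0.00818) = 0.124
Q = 2.84e+07, so δQ = 0.124 × 2.84e+07 = 3.52e+06.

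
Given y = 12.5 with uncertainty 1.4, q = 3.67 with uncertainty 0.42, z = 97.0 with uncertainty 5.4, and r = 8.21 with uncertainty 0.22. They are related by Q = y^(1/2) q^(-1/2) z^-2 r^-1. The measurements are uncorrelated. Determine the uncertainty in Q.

3.34e-06

Q is a product of powers, so relative uncertainties combine in quadrature:
  (½·δy/y)² = (0.5×0.112)² = 0.00314;  (−½·δq/q)² = (-0.5×0.114)² = 0.00327;  (-2·δz/z)² = (-2×0.0557)² = 0.0124;  (-1·δr/r)² = (-1×0.0268)² = 0.000718
δQ/Q = √(0.0195) = 0.140
Q = 2.39e-05, so δQ = 0.140 × 2.39e-05 = 3.34e-06.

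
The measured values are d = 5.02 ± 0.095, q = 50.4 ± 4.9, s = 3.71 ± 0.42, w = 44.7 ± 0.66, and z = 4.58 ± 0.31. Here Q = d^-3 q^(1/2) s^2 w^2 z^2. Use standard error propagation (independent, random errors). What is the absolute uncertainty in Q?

8930

Relative error in a monomial: (δQ/Q)² = Σ (nᵢ · δxᵢ/xᵢ)².
  (-3·δd/d)² = (-3×0.0189)² = 0.00322;  (½·δq/q)² = (0.5×0.0972)² = 0.00236;  (2·δs/s)² = (2×0.113)² = 0.0513;  (2·δw/w)² = (2×0.0148)² = 0.000872;  (2·δz/z)² = (2×0.0677)² = 0.0183
δQ/Q = √(0.0760) = 0.276
Q = 32400, so δQ = 0.276 × 32400 = 8930.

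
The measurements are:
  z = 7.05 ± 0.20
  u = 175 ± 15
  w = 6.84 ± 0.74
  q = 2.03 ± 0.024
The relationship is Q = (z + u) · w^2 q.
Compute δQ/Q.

0.232

Let h = z + u = 182. δh = √(δz² + δu²) = √(0.0400 + 225) = 15.0, so δh/h = 0.0824.
Q is then a monomial in h, w, q:
δQ/Q = √((δh/h)² + (2·δw/w)² + (1·δq/q)²) = √(0.00679 + 0.0468 + 0.000140) = 0.232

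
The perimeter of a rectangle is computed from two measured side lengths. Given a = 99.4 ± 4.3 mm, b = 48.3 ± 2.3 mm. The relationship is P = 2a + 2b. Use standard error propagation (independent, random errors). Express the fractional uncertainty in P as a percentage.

3.30%

Absolute uncertainties add in quadrature for a linear combination:
  (2·δa)² = 74.0;  (2·δb)² = 21.2
δP = √(95.1) = 9.75 mm
P = 295 mm, so δP/P = 9.75/295 = 0.0330.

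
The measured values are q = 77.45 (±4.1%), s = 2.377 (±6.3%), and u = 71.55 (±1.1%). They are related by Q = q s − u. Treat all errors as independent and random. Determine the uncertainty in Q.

13.9

Let p = q·s = 184.1. δp/p = √((1·δq/q)² + (1·δs/s)²) = √(0.00168 + 0.00397) = 0.0752, so δp = 13.8.
Q = p − u: δQ = √(δp² + δu²) = √(191 + 0.619) = 13.9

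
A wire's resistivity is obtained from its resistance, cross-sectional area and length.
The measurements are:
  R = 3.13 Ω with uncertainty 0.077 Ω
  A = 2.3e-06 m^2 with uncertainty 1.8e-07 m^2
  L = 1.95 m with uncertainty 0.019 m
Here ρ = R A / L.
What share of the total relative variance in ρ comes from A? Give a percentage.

89.7%

(δρ/ρ)² = (1·δR/R)² + (1·δA/A)² + (-1·δL/L)²
  R term: (1×0.0246)² = 0.000605
  A term: (1×0.0783)² = 0.00612
  L term: (-1×0.00974)² = 9.49e-05
Total = 0.00682. Share from A = 0.00612/0.00682 = 0.897.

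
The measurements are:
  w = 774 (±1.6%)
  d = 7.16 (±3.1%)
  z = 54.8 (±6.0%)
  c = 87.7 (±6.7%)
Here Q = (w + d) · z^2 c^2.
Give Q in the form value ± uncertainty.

Let u = w + d = 781. δu = √(δw² + δd²) = √(153 + 0.0493) = 12.4, so δu/u = 0.0159.
Q is then a monomial in u, z, c:
δQ/Q = √((δu/u)² + (2·δz/z)² + (2·δc/c)²) = √(0.000251 + 0.0144 + 0.0180) = 0.181
Q = 1.8e+10, so δQ = 0.181 × 1.8e+10 = 3.26e+09.

(1.80 ± 0.326) × 10^10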